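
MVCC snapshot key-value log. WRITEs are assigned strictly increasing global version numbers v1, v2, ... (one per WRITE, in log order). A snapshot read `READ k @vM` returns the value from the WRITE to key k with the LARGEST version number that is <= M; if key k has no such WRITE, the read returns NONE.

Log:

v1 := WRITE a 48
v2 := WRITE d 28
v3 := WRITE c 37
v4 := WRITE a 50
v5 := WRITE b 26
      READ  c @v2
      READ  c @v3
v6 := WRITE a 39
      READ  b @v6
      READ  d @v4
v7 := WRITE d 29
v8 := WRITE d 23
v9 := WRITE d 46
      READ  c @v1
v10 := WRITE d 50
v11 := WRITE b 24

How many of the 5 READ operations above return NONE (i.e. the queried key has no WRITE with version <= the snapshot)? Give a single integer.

v1: WRITE a=48  (a history now [(1, 48)])
v2: WRITE d=28  (d history now [(2, 28)])
v3: WRITE c=37  (c history now [(3, 37)])
v4: WRITE a=50  (a history now [(1, 48), (4, 50)])
v5: WRITE b=26  (b history now [(5, 26)])
READ c @v2: history=[(3, 37)] -> no version <= 2 -> NONE
READ c @v3: history=[(3, 37)] -> pick v3 -> 37
v6: WRITE a=39  (a history now [(1, 48), (4, 50), (6, 39)])
READ b @v6: history=[(5, 26)] -> pick v5 -> 26
READ d @v4: history=[(2, 28)] -> pick v2 -> 28
v7: WRITE d=29  (d history now [(2, 28), (7, 29)])
v8: WRITE d=23  (d history now [(2, 28), (7, 29), (8, 23)])
v9: WRITE d=46  (d history now [(2, 28), (7, 29), (8, 23), (9, 46)])
READ c @v1: history=[(3, 37)] -> no version <= 1 -> NONE
v10: WRITE d=50  (d history now [(2, 28), (7, 29), (8, 23), (9, 46), (10, 50)])
v11: WRITE b=24  (b history now [(5, 26), (11, 24)])
Read results in order: ['NONE', '37', '26', '28', 'NONE']
NONE count = 2

Answer: 2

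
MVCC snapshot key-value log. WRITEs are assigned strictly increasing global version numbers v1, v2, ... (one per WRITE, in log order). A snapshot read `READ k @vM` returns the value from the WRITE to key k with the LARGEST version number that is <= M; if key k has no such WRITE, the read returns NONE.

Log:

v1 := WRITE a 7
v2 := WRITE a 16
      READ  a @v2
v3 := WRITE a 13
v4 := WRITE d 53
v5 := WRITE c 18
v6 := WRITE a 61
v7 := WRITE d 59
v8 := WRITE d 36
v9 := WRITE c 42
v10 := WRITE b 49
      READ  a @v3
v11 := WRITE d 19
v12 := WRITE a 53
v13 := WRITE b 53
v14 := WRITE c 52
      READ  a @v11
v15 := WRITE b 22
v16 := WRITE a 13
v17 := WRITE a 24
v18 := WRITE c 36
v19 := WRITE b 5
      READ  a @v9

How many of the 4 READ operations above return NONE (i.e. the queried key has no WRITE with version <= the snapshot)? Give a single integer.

v1: WRITE a=7  (a history now [(1, 7)])
v2: WRITE a=16  (a history now [(1, 7), (2, 16)])
READ a @v2: history=[(1, 7), (2, 16)] -> pick v2 -> 16
v3: WRITE a=13  (a history now [(1, 7), (2, 16), (3, 13)])
v4: WRITE d=53  (d history now [(4, 53)])
v5: WRITE c=18  (c history now [(5, 18)])
v6: WRITE a=61  (a history now [(1, 7), (2, 16), (3, 13), (6, 61)])
v7: WRITE d=59  (d history now [(4, 53), (7, 59)])
v8: WRITE d=36  (d history now [(4, 53), (7, 59), (8, 36)])
v9: WRITE c=42  (c history now [(5, 18), (9, 42)])
v10: WRITE b=49  (b history now [(10, 49)])
READ a @v3: history=[(1, 7), (2, 16), (3, 13), (6, 61)] -> pick v3 -> 13
v11: WRITE d=19  (d history now [(4, 53), (7, 59), (8, 36), (11, 19)])
v12: WRITE a=53  (a history now [(1, 7), (2, 16), (3, 13), (6, 61), (12, 53)])
v13: WRITE b=53  (b history now [(10, 49), (13, 53)])
v14: WRITE c=52  (c history now [(5, 18), (9, 42), (14, 52)])
READ a @v11: history=[(1, 7), (2, 16), (3, 13), (6, 61), (12, 53)] -> pick v6 -> 61
v15: WRITE b=22  (b history now [(10, 49), (13, 53), (15, 22)])
v16: WRITE a=13  (a history now [(1, 7), (2, 16), (3, 13), (6, 61), (12, 53), (16, 13)])
v17: WRITE a=24  (a history now [(1, 7), (2, 16), (3, 13), (6, 61), (12, 53), (16, 13), (17, 24)])
v18: WRITE c=36  (c history now [(5, 18), (9, 42), (14, 52), (18, 36)])
v19: WRITE b=5  (b history now [(10, 49), (13, 53), (15, 22), (19, 5)])
READ a @v9: history=[(1, 7), (2, 16), (3, 13), (6, 61), (12, 53), (16, 13), (17, 24)] -> pick v6 -> 61
Read results in order: ['16', '13', '61', '61']
NONE count = 0

Answer: 0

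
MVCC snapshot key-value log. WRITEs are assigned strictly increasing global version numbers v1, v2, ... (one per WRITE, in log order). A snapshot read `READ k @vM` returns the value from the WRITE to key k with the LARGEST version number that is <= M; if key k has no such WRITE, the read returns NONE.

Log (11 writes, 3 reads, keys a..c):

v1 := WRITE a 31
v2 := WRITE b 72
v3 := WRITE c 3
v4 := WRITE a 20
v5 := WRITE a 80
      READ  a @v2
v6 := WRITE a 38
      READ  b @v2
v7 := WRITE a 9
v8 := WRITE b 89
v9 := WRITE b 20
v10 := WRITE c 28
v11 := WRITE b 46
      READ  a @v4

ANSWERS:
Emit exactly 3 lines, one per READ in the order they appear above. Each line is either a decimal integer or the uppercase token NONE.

Answer: 31
72
20

Derivation:
v1: WRITE a=31  (a history now [(1, 31)])
v2: WRITE b=72  (b history now [(2, 72)])
v3: WRITE c=3  (c history now [(3, 3)])
v4: WRITE a=20  (a history now [(1, 31), (4, 20)])
v5: WRITE a=80  (a history now [(1, 31), (4, 20), (5, 80)])
READ a @v2: history=[(1, 31), (4, 20), (5, 80)] -> pick v1 -> 31
v6: WRITE a=38  (a history now [(1, 31), (4, 20), (5, 80), (6, 38)])
READ b @v2: history=[(2, 72)] -> pick v2 -> 72
v7: WRITE a=9  (a history now [(1, 31), (4, 20), (5, 80), (6, 38), (7, 9)])
v8: WRITE b=89  (b history now [(2, 72), (8, 89)])
v9: WRITE b=20  (b history now [(2, 72), (8, 89), (9, 20)])
v10: WRITE c=28  (c history now [(3, 3), (10, 28)])
v11: WRITE b=46  (b history now [(2, 72), (8, 89), (9, 20), (11, 46)])
READ a @v4: history=[(1, 31), (4, 20), (5, 80), (6, 38), (7, 9)] -> pick v4 -> 20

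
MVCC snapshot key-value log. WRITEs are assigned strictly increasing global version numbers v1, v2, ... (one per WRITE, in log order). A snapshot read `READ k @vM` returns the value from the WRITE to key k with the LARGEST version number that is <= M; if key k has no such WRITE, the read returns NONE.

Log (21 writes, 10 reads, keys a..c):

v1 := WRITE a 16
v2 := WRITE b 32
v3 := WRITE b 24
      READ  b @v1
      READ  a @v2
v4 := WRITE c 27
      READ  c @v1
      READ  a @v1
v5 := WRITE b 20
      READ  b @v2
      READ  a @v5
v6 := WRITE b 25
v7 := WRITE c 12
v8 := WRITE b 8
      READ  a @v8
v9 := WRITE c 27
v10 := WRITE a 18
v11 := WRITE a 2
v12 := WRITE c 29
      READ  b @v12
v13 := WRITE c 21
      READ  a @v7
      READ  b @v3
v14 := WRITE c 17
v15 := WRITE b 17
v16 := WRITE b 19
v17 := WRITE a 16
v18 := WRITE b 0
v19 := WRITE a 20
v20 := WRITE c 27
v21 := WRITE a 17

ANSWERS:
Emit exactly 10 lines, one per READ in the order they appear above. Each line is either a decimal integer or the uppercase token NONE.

v1: WRITE a=16  (a history now [(1, 16)])
v2: WRITE b=32  (b history now [(2, 32)])
v3: WRITE b=24  (b history now [(2, 32), (3, 24)])
READ b @v1: history=[(2, 32), (3, 24)] -> no version <= 1 -> NONE
READ a @v2: history=[(1, 16)] -> pick v1 -> 16
v4: WRITE c=27  (c history now [(4, 27)])
READ c @v1: history=[(4, 27)] -> no version <= 1 -> NONE
READ a @v1: history=[(1, 16)] -> pick v1 -> 16
v5: WRITE b=20  (b history now [(2, 32), (3, 24), (5, 20)])
READ b @v2: history=[(2, 32), (3, 24), (5, 20)] -> pick v2 -> 32
READ a @v5: history=[(1, 16)] -> pick v1 -> 16
v6: WRITE b=25  (b history now [(2, 32), (3, 24), (5, 20), (6, 25)])
v7: WRITE c=12  (c history now [(4, 27), (7, 12)])
v8: WRITE b=8  (b history now [(2, 32), (3, 24), (5, 20), (6, 25), (8, 8)])
READ a @v8: history=[(1, 16)] -> pick v1 -> 16
v9: WRITE c=27  (c history now [(4, 27), (7, 12), (9, 27)])
v10: WRITE a=18  (a history now [(1, 16), (10, 18)])
v11: WRITE a=2  (a history now [(1, 16), (10, 18), (11, 2)])
v12: WRITE c=29  (c history now [(4, 27), (7, 12), (9, 27), (12, 29)])
READ b @v12: history=[(2, 32), (3, 24), (5, 20), (6, 25), (8, 8)] -> pick v8 -> 8
v13: WRITE c=21  (c history now [(4, 27), (7, 12), (9, 27), (12, 29), (13, 21)])
READ a @v7: history=[(1, 16), (10, 18), (11, 2)] -> pick v1 -> 16
READ b @v3: history=[(2, 32), (3, 24), (5, 20), (6, 25), (8, 8)] -> pick v3 -> 24
v14: WRITE c=17  (c history now [(4, 27), (7, 12), (9, 27), (12, 29), (13, 21), (14, 17)])
v15: WRITE b=17  (b history now [(2, 32), (3, 24), (5, 20), (6, 25), (8, 8), (15, 17)])
v16: WRITE b=19  (b history now [(2, 32), (3, 24), (5, 20), (6, 25), (8, 8), (15, 17), (16, 19)])
v17: WRITE a=16  (a history now [(1, 16), (10, 18), (11, 2), (17, 16)])
v18: WRITE b=0  (b history now [(2, 32), (3, 24), (5, 20), (6, 25), (8, 8), (15, 17), (16, 19), (18, 0)])
v19: WRITE a=20  (a history now [(1, 16), (10, 18), (11, 2), (17, 16), (19, 20)])
v20: WRITE c=27  (c history now [(4, 27), (7, 12), (9, 27), (12, 29), (13, 21), (14, 17), (20, 27)])
v21: WRITE a=17  (a history now [(1, 16), (10, 18), (11, 2), (17, 16), (19, 20), (21, 17)])

Answer: NONE
16
NONE
16
32
16
16
8
16
24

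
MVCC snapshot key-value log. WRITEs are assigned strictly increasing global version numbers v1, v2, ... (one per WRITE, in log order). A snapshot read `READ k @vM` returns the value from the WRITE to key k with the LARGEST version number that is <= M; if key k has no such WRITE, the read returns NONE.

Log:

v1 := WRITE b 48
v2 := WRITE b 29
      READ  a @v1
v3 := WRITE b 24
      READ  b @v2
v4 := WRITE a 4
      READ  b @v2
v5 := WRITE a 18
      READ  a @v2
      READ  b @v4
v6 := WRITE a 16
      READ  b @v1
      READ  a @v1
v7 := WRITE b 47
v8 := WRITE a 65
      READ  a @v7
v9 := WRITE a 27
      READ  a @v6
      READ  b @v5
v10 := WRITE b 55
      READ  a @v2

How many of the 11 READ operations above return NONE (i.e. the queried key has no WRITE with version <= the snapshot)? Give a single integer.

v1: WRITE b=48  (b history now [(1, 48)])
v2: WRITE b=29  (b history now [(1, 48), (2, 29)])
READ a @v1: history=[] -> no version <= 1 -> NONE
v3: WRITE b=24  (b history now [(1, 48), (2, 29), (3, 24)])
READ b @v2: history=[(1, 48), (2, 29), (3, 24)] -> pick v2 -> 29
v4: WRITE a=4  (a history now [(4, 4)])
READ b @v2: history=[(1, 48), (2, 29), (3, 24)] -> pick v2 -> 29
v5: WRITE a=18  (a history now [(4, 4), (5, 18)])
READ a @v2: history=[(4, 4), (5, 18)] -> no version <= 2 -> NONE
READ b @v4: history=[(1, 48), (2, 29), (3, 24)] -> pick v3 -> 24
v6: WRITE a=16  (a history now [(4, 4), (5, 18), (6, 16)])
READ b @v1: history=[(1, 48), (2, 29), (3, 24)] -> pick v1 -> 48
READ a @v1: history=[(4, 4), (5, 18), (6, 16)] -> no version <= 1 -> NONE
v7: WRITE b=47  (b history now [(1, 48), (2, 29), (3, 24), (7, 47)])
v8: WRITE a=65  (a history now [(4, 4), (5, 18), (6, 16), (8, 65)])
READ a @v7: history=[(4, 4), (5, 18), (6, 16), (8, 65)] -> pick v6 -> 16
v9: WRITE a=27  (a history now [(4, 4), (5, 18), (6, 16), (8, 65), (9, 27)])
READ a @v6: history=[(4, 4), (5, 18), (6, 16), (8, 65), (9, 27)] -> pick v6 -> 16
READ b @v5: history=[(1, 48), (2, 29), (3, 24), (7, 47)] -> pick v3 -> 24
v10: WRITE b=55  (b history now [(1, 48), (2, 29), (3, 24), (7, 47), (10, 55)])
READ a @v2: history=[(4, 4), (5, 18), (6, 16), (8, 65), (9, 27)] -> no version <= 2 -> NONE
Read results in order: ['NONE', '29', '29', 'NONE', '24', '48', 'NONE', '16', '16', '24', 'NONE']
NONE count = 4

Answer: 4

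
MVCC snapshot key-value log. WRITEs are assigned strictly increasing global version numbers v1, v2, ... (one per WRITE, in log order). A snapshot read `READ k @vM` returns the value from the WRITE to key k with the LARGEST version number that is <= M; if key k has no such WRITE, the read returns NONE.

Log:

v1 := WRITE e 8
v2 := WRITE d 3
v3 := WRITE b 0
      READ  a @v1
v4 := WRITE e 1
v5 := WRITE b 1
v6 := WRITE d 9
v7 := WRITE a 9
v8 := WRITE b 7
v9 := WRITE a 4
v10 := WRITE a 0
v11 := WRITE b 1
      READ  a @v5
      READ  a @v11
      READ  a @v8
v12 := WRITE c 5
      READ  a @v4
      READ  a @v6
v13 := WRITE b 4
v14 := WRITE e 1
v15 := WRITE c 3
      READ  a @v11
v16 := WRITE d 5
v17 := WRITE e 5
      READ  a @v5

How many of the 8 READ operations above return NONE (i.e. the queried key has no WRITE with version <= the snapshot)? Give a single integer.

Answer: 5

Derivation:
v1: WRITE e=8  (e history now [(1, 8)])
v2: WRITE d=3  (d history now [(2, 3)])
v3: WRITE b=0  (b history now [(3, 0)])
READ a @v1: history=[] -> no version <= 1 -> NONE
v4: WRITE e=1  (e history now [(1, 8), (4, 1)])
v5: WRITE b=1  (b history now [(3, 0), (5, 1)])
v6: WRITE d=9  (d history now [(2, 3), (6, 9)])
v7: WRITE a=9  (a history now [(7, 9)])
v8: WRITE b=7  (b history now [(3, 0), (5, 1), (8, 7)])
v9: WRITE a=4  (a history now [(7, 9), (9, 4)])
v10: WRITE a=0  (a history now [(7, 9), (9, 4), (10, 0)])
v11: WRITE b=1  (b history now [(3, 0), (5, 1), (8, 7), (11, 1)])
READ a @v5: history=[(7, 9), (9, 4), (10, 0)] -> no version <= 5 -> NONE
READ a @v11: history=[(7, 9), (9, 4), (10, 0)] -> pick v10 -> 0
READ a @v8: history=[(7, 9), (9, 4), (10, 0)] -> pick v7 -> 9
v12: WRITE c=5  (c history now [(12, 5)])
READ a @v4: history=[(7, 9), (9, 4), (10, 0)] -> no version <= 4 -> NONE
READ a @v6: history=[(7, 9), (9, 4), (10, 0)] -> no version <= 6 -> NONE
v13: WRITE b=4  (b history now [(3, 0), (5, 1), (8, 7), (11, 1), (13, 4)])
v14: WRITE e=1  (e history now [(1, 8), (4, 1), (14, 1)])
v15: WRITE c=3  (c history now [(12, 5), (15, 3)])
READ a @v11: history=[(7, 9), (9, 4), (10, 0)] -> pick v10 -> 0
v16: WRITE d=5  (d history now [(2, 3), (6, 9), (16, 5)])
v17: WRITE e=5  (e history now [(1, 8), (4, 1), (14, 1), (17, 5)])
READ a @v5: history=[(7, 9), (9, 4), (10, 0)] -> no version <= 5 -> NONE
Read results in order: ['NONE', 'NONE', '0', '9', 'NONE', 'NONE', '0', 'NONE']
NONE count = 5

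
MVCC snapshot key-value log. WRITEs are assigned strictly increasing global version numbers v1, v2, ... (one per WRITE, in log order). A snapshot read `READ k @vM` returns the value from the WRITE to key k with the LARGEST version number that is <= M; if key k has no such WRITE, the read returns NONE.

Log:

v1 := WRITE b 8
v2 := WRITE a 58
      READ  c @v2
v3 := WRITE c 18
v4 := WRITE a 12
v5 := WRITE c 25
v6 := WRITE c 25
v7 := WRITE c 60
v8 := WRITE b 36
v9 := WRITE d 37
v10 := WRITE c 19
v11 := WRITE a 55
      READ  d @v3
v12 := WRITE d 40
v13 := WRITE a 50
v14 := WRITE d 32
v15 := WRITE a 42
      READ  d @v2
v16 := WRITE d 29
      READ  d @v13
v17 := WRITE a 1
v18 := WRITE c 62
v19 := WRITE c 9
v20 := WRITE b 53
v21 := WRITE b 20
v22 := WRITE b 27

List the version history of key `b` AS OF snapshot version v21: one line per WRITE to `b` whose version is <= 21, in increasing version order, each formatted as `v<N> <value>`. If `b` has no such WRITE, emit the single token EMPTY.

Scan writes for key=b with version <= 21:
  v1 WRITE b 8 -> keep
  v2 WRITE a 58 -> skip
  v3 WRITE c 18 -> skip
  v4 WRITE a 12 -> skip
  v5 WRITE c 25 -> skip
  v6 WRITE c 25 -> skip
  v7 WRITE c 60 -> skip
  v8 WRITE b 36 -> keep
  v9 WRITE d 37 -> skip
  v10 WRITE c 19 -> skip
  v11 WRITE a 55 -> skip
  v12 WRITE d 40 -> skip
  v13 WRITE a 50 -> skip
  v14 WRITE d 32 -> skip
  v15 WRITE a 42 -> skip
  v16 WRITE d 29 -> skip
  v17 WRITE a 1 -> skip
  v18 WRITE c 62 -> skip
  v19 WRITE c 9 -> skip
  v20 WRITE b 53 -> keep
  v21 WRITE b 20 -> keep
  v22 WRITE b 27 -> drop (> snap)
Collected: [(1, 8), (8, 36), (20, 53), (21, 20)]

Answer: v1 8
v8 36
v20 53
v21 20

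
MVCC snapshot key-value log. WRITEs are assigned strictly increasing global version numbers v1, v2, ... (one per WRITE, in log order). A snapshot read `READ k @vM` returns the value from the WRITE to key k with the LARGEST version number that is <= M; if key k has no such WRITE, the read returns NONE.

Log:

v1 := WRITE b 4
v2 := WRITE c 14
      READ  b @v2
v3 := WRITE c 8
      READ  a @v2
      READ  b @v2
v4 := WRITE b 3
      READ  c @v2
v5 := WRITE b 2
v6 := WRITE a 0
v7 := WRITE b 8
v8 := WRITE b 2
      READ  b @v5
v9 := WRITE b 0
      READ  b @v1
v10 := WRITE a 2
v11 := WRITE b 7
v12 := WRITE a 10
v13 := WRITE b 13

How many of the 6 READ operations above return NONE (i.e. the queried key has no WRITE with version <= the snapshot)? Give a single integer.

v1: WRITE b=4  (b history now [(1, 4)])
v2: WRITE c=14  (c history now [(2, 14)])
READ b @v2: history=[(1, 4)] -> pick v1 -> 4
v3: WRITE c=8  (c history now [(2, 14), (3, 8)])
READ a @v2: history=[] -> no version <= 2 -> NONE
READ b @v2: history=[(1, 4)] -> pick v1 -> 4
v4: WRITE b=3  (b history now [(1, 4), (4, 3)])
READ c @v2: history=[(2, 14), (3, 8)] -> pick v2 -> 14
v5: WRITE b=2  (b history now [(1, 4), (4, 3), (5, 2)])
v6: WRITE a=0  (a history now [(6, 0)])
v7: WRITE b=8  (b history now [(1, 4), (4, 3), (5, 2), (7, 8)])
v8: WRITE b=2  (b history now [(1, 4), (4, 3), (5, 2), (7, 8), (8, 2)])
READ b @v5: history=[(1, 4), (4, 3), (5, 2), (7, 8), (8, 2)] -> pick v5 -> 2
v9: WRITE b=0  (b history now [(1, 4), (4, 3), (5, 2), (7, 8), (8, 2), (9, 0)])
READ b @v1: history=[(1, 4), (4, 3), (5, 2), (7, 8), (8, 2), (9, 0)] -> pick v1 -> 4
v10: WRITE a=2  (a history now [(6, 0), (10, 2)])
v11: WRITE b=7  (b history now [(1, 4), (4, 3), (5, 2), (7, 8), (8, 2), (9, 0), (11, 7)])
v12: WRITE a=10  (a history now [(6, 0), (10, 2), (12, 10)])
v13: WRITE b=13  (b history now [(1, 4), (4, 3), (5, 2), (7, 8), (8, 2), (9, 0), (11, 7), (13, 13)])
Read results in order: ['4', 'NONE', '4', '14', '2', '4']
NONE count = 1

Answer: 1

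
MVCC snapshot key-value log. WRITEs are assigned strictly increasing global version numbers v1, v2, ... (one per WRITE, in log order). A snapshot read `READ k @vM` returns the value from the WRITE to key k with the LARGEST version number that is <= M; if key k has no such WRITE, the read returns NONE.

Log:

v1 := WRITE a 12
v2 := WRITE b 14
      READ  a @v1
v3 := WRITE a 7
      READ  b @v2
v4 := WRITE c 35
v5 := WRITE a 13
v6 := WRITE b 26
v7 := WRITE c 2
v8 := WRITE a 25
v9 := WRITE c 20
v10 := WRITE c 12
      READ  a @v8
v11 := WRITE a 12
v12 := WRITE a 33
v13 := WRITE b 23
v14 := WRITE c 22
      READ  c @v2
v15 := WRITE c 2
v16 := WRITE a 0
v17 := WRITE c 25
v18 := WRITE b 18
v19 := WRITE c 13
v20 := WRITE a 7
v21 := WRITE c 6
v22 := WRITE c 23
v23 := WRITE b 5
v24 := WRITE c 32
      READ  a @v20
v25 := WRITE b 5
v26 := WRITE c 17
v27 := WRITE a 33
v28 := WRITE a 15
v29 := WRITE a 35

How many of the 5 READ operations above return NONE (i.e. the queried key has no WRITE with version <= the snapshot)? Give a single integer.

Answer: 1

Derivation:
v1: WRITE a=12  (a history now [(1, 12)])
v2: WRITE b=14  (b history now [(2, 14)])
READ a @v1: history=[(1, 12)] -> pick v1 -> 12
v3: WRITE a=7  (a history now [(1, 12), (3, 7)])
READ b @v2: history=[(2, 14)] -> pick v2 -> 14
v4: WRITE c=35  (c history now [(4, 35)])
v5: WRITE a=13  (a history now [(1, 12), (3, 7), (5, 13)])
v6: WRITE b=26  (b history now [(2, 14), (6, 26)])
v7: WRITE c=2  (c history now [(4, 35), (7, 2)])
v8: WRITE a=25  (a history now [(1, 12), (3, 7), (5, 13), (8, 25)])
v9: WRITE c=20  (c history now [(4, 35), (7, 2), (9, 20)])
v10: WRITE c=12  (c history now [(4, 35), (7, 2), (9, 20), (10, 12)])
READ a @v8: history=[(1, 12), (3, 7), (5, 13), (8, 25)] -> pick v8 -> 25
v11: WRITE a=12  (a history now [(1, 12), (3, 7), (5, 13), (8, 25), (11, 12)])
v12: WRITE a=33  (a history now [(1, 12), (3, 7), (5, 13), (8, 25), (11, 12), (12, 33)])
v13: WRITE b=23  (b history now [(2, 14), (6, 26), (13, 23)])
v14: WRITE c=22  (c history now [(4, 35), (7, 2), (9, 20), (10, 12), (14, 22)])
READ c @v2: history=[(4, 35), (7, 2), (9, 20), (10, 12), (14, 22)] -> no version <= 2 -> NONE
v15: WRITE c=2  (c history now [(4, 35), (7, 2), (9, 20), (10, 12), (14, 22), (15, 2)])
v16: WRITE a=0  (a history now [(1, 12), (3, 7), (5, 13), (8, 25), (11, 12), (12, 33), (16, 0)])
v17: WRITE c=25  (c history now [(4, 35), (7, 2), (9, 20), (10, 12), (14, 22), (15, 2), (17, 25)])
v18: WRITE b=18  (b history now [(2, 14), (6, 26), (13, 23), (18, 18)])
v19: WRITE c=13  (c history now [(4, 35), (7, 2), (9, 20), (10, 12), (14, 22), (15, 2), (17, 25), (19, 13)])
v20: WRITE a=7  (a history now [(1, 12), (3, 7), (5, 13), (8, 25), (11, 12), (12, 33), (16, 0), (20, 7)])
v21: WRITE c=6  (c history now [(4, 35), (7, 2), (9, 20), (10, 12), (14, 22), (15, 2), (17, 25), (19, 13), (21, 6)])
v22: WRITE c=23  (c history now [(4, 35), (7, 2), (9, 20), (10, 12), (14, 22), (15, 2), (17, 25), (19, 13), (21, 6), (22, 23)])
v23: WRITE b=5  (b history now [(2, 14), (6, 26), (13, 23), (18, 18), (23, 5)])
v24: WRITE c=32  (c history now [(4, 35), (7, 2), (9, 20), (10, 12), (14, 22), (15, 2), (17, 25), (19, 13), (21, 6), (22, 23), (24, 32)])
READ a @v20: history=[(1, 12), (3, 7), (5, 13), (8, 25), (11, 12), (12, 33), (16, 0), (20, 7)] -> pick v20 -> 7
v25: WRITE b=5  (b history now [(2, 14), (6, 26), (13, 23), (18, 18), (23, 5), (25, 5)])
v26: WRITE c=17  (c history now [(4, 35), (7, 2), (9, 20), (10, 12), (14, 22), (15, 2), (17, 25), (19, 13), (21, 6), (22, 23), (24, 32), (26, 17)])
v27: WRITE a=33  (a history now [(1, 12), (3, 7), (5, 13), (8, 25), (11, 12), (12, 33), (16, 0), (20, 7), (27, 33)])
v28: WRITE a=15  (a history now [(1, 12), (3, 7), (5, 13), (8, 25), (11, 12), (12, 33), (16, 0), (20, 7), (27, 33), (28, 15)])
v29: WRITE a=35  (a history now [(1, 12), (3, 7), (5, 13), (8, 25), (11, 12), (12, 33), (16, 0), (20, 7), (27, 33), (28, 15), (29, 35)])
Read results in order: ['12', '14', '25', 'NONE', '7']
NONE count = 1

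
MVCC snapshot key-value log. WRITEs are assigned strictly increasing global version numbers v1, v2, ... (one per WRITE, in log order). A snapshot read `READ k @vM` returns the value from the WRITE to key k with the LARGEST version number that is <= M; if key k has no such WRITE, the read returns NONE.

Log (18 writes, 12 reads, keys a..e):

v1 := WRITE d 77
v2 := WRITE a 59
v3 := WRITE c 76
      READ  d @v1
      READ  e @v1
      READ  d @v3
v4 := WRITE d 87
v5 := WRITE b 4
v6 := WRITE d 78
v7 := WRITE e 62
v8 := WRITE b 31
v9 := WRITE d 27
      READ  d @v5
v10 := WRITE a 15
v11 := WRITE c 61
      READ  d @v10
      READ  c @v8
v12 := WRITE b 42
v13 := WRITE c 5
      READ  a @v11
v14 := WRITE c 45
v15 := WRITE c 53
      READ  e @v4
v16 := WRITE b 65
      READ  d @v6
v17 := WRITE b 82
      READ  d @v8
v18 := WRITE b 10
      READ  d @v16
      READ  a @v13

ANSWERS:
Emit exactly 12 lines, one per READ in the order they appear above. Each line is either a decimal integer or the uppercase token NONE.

Answer: 77
NONE
77
87
27
76
15
NONE
78
78
27
15

Derivation:
v1: WRITE d=77  (d history now [(1, 77)])
v2: WRITE a=59  (a history now [(2, 59)])
v3: WRITE c=76  (c history now [(3, 76)])
READ d @v1: history=[(1, 77)] -> pick v1 -> 77
READ e @v1: history=[] -> no version <= 1 -> NONE
READ d @v3: history=[(1, 77)] -> pick v1 -> 77
v4: WRITE d=87  (d history now [(1, 77), (4, 87)])
v5: WRITE b=4  (b history now [(5, 4)])
v6: WRITE d=78  (d history now [(1, 77), (4, 87), (6, 78)])
v7: WRITE e=62  (e history now [(7, 62)])
v8: WRITE b=31  (b history now [(5, 4), (8, 31)])
v9: WRITE d=27  (d history now [(1, 77), (4, 87), (6, 78), (9, 27)])
READ d @v5: history=[(1, 77), (4, 87), (6, 78), (9, 27)] -> pick v4 -> 87
v10: WRITE a=15  (a history now [(2, 59), (10, 15)])
v11: WRITE c=61  (c history now [(3, 76), (11, 61)])
READ d @v10: history=[(1, 77), (4, 87), (6, 78), (9, 27)] -> pick v9 -> 27
READ c @v8: history=[(3, 76), (11, 61)] -> pick v3 -> 76
v12: WRITE b=42  (b history now [(5, 4), (8, 31), (12, 42)])
v13: WRITE c=5  (c history now [(3, 76), (11, 61), (13, 5)])
READ a @v11: history=[(2, 59), (10, 15)] -> pick v10 -> 15
v14: WRITE c=45  (c history now [(3, 76), (11, 61), (13, 5), (14, 45)])
v15: WRITE c=53  (c history now [(3, 76), (11, 61), (13, 5), (14, 45), (15, 53)])
READ e @v4: history=[(7, 62)] -> no version <= 4 -> NONE
v16: WRITE b=65  (b history now [(5, 4), (8, 31), (12, 42), (16, 65)])
READ d @v6: history=[(1, 77), (4, 87), (6, 78), (9, 27)] -> pick v6 -> 78
v17: WRITE b=82  (b history now [(5, 4), (8, 31), (12, 42), (16, 65), (17, 82)])
READ d @v8: history=[(1, 77), (4, 87), (6, 78), (9, 27)] -> pick v6 -> 78
v18: WRITE b=10  (b history now [(5, 4), (8, 31), (12, 42), (16, 65), (17, 82), (18, 10)])
READ d @v16: history=[(1, 77), (4, 87), (6, 78), (9, 27)] -> pick v9 -> 27
READ a @v13: history=[(2, 59), (10, 15)] -> pick v10 -> 15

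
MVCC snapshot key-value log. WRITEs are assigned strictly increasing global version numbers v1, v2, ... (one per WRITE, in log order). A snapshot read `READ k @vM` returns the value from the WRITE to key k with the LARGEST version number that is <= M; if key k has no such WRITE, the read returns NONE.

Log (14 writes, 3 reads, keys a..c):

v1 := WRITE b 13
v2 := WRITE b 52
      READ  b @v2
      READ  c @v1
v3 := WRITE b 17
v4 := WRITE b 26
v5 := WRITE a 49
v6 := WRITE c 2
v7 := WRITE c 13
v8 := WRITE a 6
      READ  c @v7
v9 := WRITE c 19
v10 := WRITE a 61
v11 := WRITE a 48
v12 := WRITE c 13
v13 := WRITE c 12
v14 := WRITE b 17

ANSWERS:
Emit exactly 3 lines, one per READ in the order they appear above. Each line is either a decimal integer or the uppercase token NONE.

v1: WRITE b=13  (b history now [(1, 13)])
v2: WRITE b=52  (b history now [(1, 13), (2, 52)])
READ b @v2: history=[(1, 13), (2, 52)] -> pick v2 -> 52
READ c @v1: history=[] -> no version <= 1 -> NONE
v3: WRITE b=17  (b history now [(1, 13), (2, 52), (3, 17)])
v4: WRITE b=26  (b history now [(1, 13), (2, 52), (3, 17), (4, 26)])
v5: WRITE a=49  (a history now [(5, 49)])
v6: WRITE c=2  (c history now [(6, 2)])
v7: WRITE c=13  (c history now [(6, 2), (7, 13)])
v8: WRITE a=6  (a history now [(5, 49), (8, 6)])
READ c @v7: history=[(6, 2), (7, 13)] -> pick v7 -> 13
v9: WRITE c=19  (c history now [(6, 2), (7, 13), (9, 19)])
v10: WRITE a=61  (a history now [(5, 49), (8, 6), (10, 61)])
v11: WRITE a=48  (a history now [(5, 49), (8, 6), (10, 61), (11, 48)])
v12: WRITE c=13  (c history now [(6, 2), (7, 13), (9, 19), (12, 13)])
v13: WRITE c=12  (c history now [(6, 2), (7, 13), (9, 19), (12, 13), (13, 12)])
v14: WRITE b=17  (b history now [(1, 13), (2, 52), (3, 17), (4, 26), (14, 17)])

Answer: 52
NONE
13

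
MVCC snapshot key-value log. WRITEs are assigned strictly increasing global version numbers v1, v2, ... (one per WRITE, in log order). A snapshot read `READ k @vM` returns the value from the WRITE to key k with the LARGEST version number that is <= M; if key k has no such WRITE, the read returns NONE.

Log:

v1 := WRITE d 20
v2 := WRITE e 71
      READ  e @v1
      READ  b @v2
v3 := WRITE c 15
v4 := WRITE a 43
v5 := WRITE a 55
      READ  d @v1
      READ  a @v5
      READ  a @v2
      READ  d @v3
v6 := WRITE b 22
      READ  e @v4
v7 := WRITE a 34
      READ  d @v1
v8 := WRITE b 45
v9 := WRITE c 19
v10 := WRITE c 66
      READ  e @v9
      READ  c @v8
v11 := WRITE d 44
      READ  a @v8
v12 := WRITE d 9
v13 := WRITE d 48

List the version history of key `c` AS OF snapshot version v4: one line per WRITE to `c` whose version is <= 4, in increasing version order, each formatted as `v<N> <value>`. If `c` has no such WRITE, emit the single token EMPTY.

Scan writes for key=c with version <= 4:
  v1 WRITE d 20 -> skip
  v2 WRITE e 71 -> skip
  v3 WRITE c 15 -> keep
  v4 WRITE a 43 -> skip
  v5 WRITE a 55 -> skip
  v6 WRITE b 22 -> skip
  v7 WRITE a 34 -> skip
  v8 WRITE b 45 -> skip
  v9 WRITE c 19 -> drop (> snap)
  v10 WRITE c 66 -> drop (> snap)
  v11 WRITE d 44 -> skip
  v12 WRITE d 9 -> skip
  v13 WRITE d 48 -> skip
Collected: [(3, 15)]

Answer: v3 15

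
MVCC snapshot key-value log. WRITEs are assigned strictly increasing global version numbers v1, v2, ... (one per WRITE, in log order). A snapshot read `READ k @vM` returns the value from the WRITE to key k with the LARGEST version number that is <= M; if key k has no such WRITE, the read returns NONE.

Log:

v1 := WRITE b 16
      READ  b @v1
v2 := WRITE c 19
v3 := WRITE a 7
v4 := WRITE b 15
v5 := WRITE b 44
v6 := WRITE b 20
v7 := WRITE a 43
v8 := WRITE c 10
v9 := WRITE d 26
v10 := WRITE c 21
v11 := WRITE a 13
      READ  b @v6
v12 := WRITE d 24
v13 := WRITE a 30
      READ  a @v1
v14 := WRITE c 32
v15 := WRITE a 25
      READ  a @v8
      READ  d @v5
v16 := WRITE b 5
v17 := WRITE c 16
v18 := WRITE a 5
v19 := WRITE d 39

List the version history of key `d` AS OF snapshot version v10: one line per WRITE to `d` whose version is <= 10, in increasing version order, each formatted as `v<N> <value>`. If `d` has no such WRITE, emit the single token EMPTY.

Scan writes for key=d with version <= 10:
  v1 WRITE b 16 -> skip
  v2 WRITE c 19 -> skip
  v3 WRITE a 7 -> skip
  v4 WRITE b 15 -> skip
  v5 WRITE b 44 -> skip
  v6 WRITE b 20 -> skip
  v7 WRITE a 43 -> skip
  v8 WRITE c 10 -> skip
  v9 WRITE d 26 -> keep
  v10 WRITE c 21 -> skip
  v11 WRITE a 13 -> skip
  v12 WRITE d 24 -> drop (> snap)
  v13 WRITE a 30 -> skip
  v14 WRITE c 32 -> skip
  v15 WRITE a 25 -> skip
  v16 WRITE b 5 -> skip
  v17 WRITE c 16 -> skip
  v18 WRITE a 5 -> skip
  v19 WRITE d 39 -> drop (> snap)
Collected: [(9, 26)]

Answer: v9 26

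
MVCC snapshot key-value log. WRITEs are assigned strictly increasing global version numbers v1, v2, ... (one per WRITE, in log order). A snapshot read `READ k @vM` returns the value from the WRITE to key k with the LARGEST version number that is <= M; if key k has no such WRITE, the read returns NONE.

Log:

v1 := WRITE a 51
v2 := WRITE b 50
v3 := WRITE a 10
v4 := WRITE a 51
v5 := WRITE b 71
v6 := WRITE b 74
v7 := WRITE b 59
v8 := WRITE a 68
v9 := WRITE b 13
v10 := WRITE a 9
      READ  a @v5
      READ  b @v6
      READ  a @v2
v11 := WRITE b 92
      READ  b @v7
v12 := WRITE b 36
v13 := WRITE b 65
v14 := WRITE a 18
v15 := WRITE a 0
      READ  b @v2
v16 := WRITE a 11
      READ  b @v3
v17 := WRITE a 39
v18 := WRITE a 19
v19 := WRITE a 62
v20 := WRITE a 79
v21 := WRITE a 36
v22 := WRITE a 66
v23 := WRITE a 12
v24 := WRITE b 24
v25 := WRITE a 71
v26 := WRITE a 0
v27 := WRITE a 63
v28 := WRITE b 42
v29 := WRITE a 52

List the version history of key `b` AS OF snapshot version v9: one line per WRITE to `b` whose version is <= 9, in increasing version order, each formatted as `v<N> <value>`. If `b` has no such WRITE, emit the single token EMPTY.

Scan writes for key=b with version <= 9:
  v1 WRITE a 51 -> skip
  v2 WRITE b 50 -> keep
  v3 WRITE a 10 -> skip
  v4 WRITE a 51 -> skip
  v5 WRITE b 71 -> keep
  v6 WRITE b 74 -> keep
  v7 WRITE b 59 -> keep
  v8 WRITE a 68 -> skip
  v9 WRITE b 13 -> keep
  v10 WRITE a 9 -> skip
  v11 WRITE b 92 -> drop (> snap)
  v12 WRITE b 36 -> drop (> snap)
  v13 WRITE b 65 -> drop (> snap)
  v14 WRITE a 18 -> skip
  v15 WRITE a 0 -> skip
  v16 WRITE a 11 -> skip
  v17 WRITE a 39 -> skip
  v18 WRITE a 19 -> skip
  v19 WRITE a 62 -> skip
  v20 WRITE a 79 -> skip
  v21 WRITE a 36 -> skip
  v22 WRITE a 66 -> skip
  v23 WRITE a 12 -> skip
  v24 WRITE b 24 -> drop (> snap)
  v25 WRITE a 71 -> skip
  v26 WRITE a 0 -> skip
  v27 WRITE a 63 -> skip
  v28 WRITE b 42 -> drop (> snap)
  v29 WRITE a 52 -> skip
Collected: [(2, 50), (5, 71), (6, 74), (7, 59), (9, 13)]

Answer: v2 50
v5 71
v6 74
v7 59
v9 13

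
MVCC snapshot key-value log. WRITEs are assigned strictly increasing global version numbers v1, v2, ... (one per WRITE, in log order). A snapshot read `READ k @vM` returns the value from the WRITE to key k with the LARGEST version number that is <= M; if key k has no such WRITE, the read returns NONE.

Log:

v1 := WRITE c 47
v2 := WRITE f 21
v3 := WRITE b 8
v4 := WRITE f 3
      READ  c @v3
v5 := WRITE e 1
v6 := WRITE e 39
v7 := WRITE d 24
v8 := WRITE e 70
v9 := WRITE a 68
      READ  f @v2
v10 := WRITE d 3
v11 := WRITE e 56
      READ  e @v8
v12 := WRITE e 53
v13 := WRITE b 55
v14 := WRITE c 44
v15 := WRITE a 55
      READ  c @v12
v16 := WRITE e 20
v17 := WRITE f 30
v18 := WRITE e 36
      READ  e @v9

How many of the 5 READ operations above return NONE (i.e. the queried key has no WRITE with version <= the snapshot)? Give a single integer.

v1: WRITE c=47  (c history now [(1, 47)])
v2: WRITE f=21  (f history now [(2, 21)])
v3: WRITE b=8  (b history now [(3, 8)])
v4: WRITE f=3  (f history now [(2, 21), (4, 3)])
READ c @v3: history=[(1, 47)] -> pick v1 -> 47
v5: WRITE e=1  (e history now [(5, 1)])
v6: WRITE e=39  (e history now [(5, 1), (6, 39)])
v7: WRITE d=24  (d history now [(7, 24)])
v8: WRITE e=70  (e history now [(5, 1), (6, 39), (8, 70)])
v9: WRITE a=68  (a history now [(9, 68)])
READ f @v2: history=[(2, 21), (4, 3)] -> pick v2 -> 21
v10: WRITE d=3  (d history now [(7, 24), (10, 3)])
v11: WRITE e=56  (e history now [(5, 1), (6, 39), (8, 70), (11, 56)])
READ e @v8: history=[(5, 1), (6, 39), (8, 70), (11, 56)] -> pick v8 -> 70
v12: WRITE e=53  (e history now [(5, 1), (6, 39), (8, 70), (11, 56), (12, 53)])
v13: WRITE b=55  (b history now [(3, 8), (13, 55)])
v14: WRITE c=44  (c history now [(1, 47), (14, 44)])
v15: WRITE a=55  (a history now [(9, 68), (15, 55)])
READ c @v12: history=[(1, 47), (14, 44)] -> pick v1 -> 47
v16: WRITE e=20  (e history now [(5, 1), (6, 39), (8, 70), (11, 56), (12, 53), (16, 20)])
v17: WRITE f=30  (f history now [(2, 21), (4, 3), (17, 30)])
v18: WRITE e=36  (e history now [(5, 1), (6, 39), (8, 70), (11, 56), (12, 53), (16, 20), (18, 36)])
READ e @v9: history=[(5, 1), (6, 39), (8, 70), (11, 56), (12, 53), (16, 20), (18, 36)] -> pick v8 -> 70
Read results in order: ['47', '21', '70', '47', '70']
NONE count = 0

Answer: 0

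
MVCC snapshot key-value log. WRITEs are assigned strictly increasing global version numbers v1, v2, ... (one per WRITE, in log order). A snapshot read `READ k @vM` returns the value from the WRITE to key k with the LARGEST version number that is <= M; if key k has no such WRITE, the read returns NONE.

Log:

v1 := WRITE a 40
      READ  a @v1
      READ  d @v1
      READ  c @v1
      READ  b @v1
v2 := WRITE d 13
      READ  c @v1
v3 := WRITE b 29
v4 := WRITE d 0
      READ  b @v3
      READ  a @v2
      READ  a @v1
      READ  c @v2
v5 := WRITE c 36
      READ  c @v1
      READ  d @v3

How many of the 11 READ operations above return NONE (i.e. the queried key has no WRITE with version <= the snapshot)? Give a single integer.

Answer: 6

Derivation:
v1: WRITE a=40  (a history now [(1, 40)])
READ a @v1: history=[(1, 40)] -> pick v1 -> 40
READ d @v1: history=[] -> no version <= 1 -> NONE
READ c @v1: history=[] -> no version <= 1 -> NONE
READ b @v1: history=[] -> no version <= 1 -> NONE
v2: WRITE d=13  (d history now [(2, 13)])
READ c @v1: history=[] -> no version <= 1 -> NONE
v3: WRITE b=29  (b history now [(3, 29)])
v4: WRITE d=0  (d history now [(2, 13), (4, 0)])
READ b @v3: history=[(3, 29)] -> pick v3 -> 29
READ a @v2: history=[(1, 40)] -> pick v1 -> 40
READ a @v1: history=[(1, 40)] -> pick v1 -> 40
READ c @v2: history=[] -> no version <= 2 -> NONE
v5: WRITE c=36  (c history now [(5, 36)])
READ c @v1: history=[(5, 36)] -> no version <= 1 -> NONE
READ d @v3: history=[(2, 13), (4, 0)] -> pick v2 -> 13
Read results in order: ['40', 'NONE', 'NONE', 'NONE', 'NONE', '29', '40', '40', 'NONE', 'NONE', '13']
NONE count = 6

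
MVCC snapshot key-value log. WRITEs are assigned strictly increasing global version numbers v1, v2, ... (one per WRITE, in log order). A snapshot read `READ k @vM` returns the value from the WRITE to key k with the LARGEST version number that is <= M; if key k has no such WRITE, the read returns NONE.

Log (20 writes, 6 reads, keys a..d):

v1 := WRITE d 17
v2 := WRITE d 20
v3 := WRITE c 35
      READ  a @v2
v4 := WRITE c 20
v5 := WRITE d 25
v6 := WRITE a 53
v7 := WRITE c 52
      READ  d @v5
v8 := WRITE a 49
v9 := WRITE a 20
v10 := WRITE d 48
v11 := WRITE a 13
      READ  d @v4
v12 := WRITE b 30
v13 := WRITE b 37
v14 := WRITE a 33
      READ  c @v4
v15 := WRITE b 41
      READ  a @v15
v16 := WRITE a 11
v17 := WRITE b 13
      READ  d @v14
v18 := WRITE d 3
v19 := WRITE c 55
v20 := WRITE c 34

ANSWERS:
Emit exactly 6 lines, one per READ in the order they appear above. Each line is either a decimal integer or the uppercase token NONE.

v1: WRITE d=17  (d history now [(1, 17)])
v2: WRITE d=20  (d history now [(1, 17), (2, 20)])
v3: WRITE c=35  (c history now [(3, 35)])
READ a @v2: history=[] -> no version <= 2 -> NONE
v4: WRITE c=20  (c history now [(3, 35), (4, 20)])
v5: WRITE d=25  (d history now [(1, 17), (2, 20), (5, 25)])
v6: WRITE a=53  (a history now [(6, 53)])
v7: WRITE c=52  (c history now [(3, 35), (4, 20), (7, 52)])
READ d @v5: history=[(1, 17), (2, 20), (5, 25)] -> pick v5 -> 25
v8: WRITE a=49  (a history now [(6, 53), (8, 49)])
v9: WRITE a=20  (a history now [(6, 53), (8, 49), (9, 20)])
v10: WRITE d=48  (d history now [(1, 17), (2, 20), (5, 25), (10, 48)])
v11: WRITE a=13  (a history now [(6, 53), (8, 49), (9, 20), (11, 13)])
READ d @v4: history=[(1, 17), (2, 20), (5, 25), (10, 48)] -> pick v2 -> 20
v12: WRITE b=30  (b history now [(12, 30)])
v13: WRITE b=37  (b history now [(12, 30), (13, 37)])
v14: WRITE a=33  (a history now [(6, 53), (8, 49), (9, 20), (11, 13), (14, 33)])
READ c @v4: history=[(3, 35), (4, 20), (7, 52)] -> pick v4 -> 20
v15: WRITE b=41  (b history now [(12, 30), (13, 37), (15, 41)])
READ a @v15: history=[(6, 53), (8, 49), (9, 20), (11, 13), (14, 33)] -> pick v14 -> 33
v16: WRITE a=11  (a history now [(6, 53), (8, 49), (9, 20), (11, 13), (14, 33), (16, 11)])
v17: WRITE b=13  (b history now [(12, 30), (13, 37), (15, 41), (17, 13)])
READ d @v14: history=[(1, 17), (2, 20), (5, 25), (10, 48)] -> pick v10 -> 48
v18: WRITE d=3  (d history now [(1, 17), (2, 20), (5, 25), (10, 48), (18, 3)])
v19: WRITE c=55  (c history now [(3, 35), (4, 20), (7, 52), (19, 55)])
v20: WRITE c=34  (c history now [(3, 35), (4, 20), (7, 52), (19, 55), (20, 34)])

Answer: NONE
25
20
20
33
48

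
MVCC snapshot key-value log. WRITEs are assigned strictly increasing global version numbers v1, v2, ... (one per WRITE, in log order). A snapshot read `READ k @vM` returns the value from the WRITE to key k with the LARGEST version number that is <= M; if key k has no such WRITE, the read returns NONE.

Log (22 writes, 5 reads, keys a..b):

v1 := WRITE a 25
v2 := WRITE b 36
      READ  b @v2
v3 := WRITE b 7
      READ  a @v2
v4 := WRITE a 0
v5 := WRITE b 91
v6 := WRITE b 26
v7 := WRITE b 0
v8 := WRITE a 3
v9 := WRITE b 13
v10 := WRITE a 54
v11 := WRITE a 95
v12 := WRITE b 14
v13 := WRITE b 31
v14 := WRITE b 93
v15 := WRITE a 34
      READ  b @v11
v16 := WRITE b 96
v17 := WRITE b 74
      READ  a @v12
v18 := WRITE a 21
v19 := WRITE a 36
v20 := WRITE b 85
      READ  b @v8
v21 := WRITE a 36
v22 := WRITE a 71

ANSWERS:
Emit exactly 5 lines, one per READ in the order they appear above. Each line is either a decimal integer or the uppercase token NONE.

Answer: 36
25
13
95
0

Derivation:
v1: WRITE a=25  (a history now [(1, 25)])
v2: WRITE b=36  (b history now [(2, 36)])
READ b @v2: history=[(2, 36)] -> pick v2 -> 36
v3: WRITE b=7  (b history now [(2, 36), (3, 7)])
READ a @v2: history=[(1, 25)] -> pick v1 -> 25
v4: WRITE a=0  (a history now [(1, 25), (4, 0)])
v5: WRITE b=91  (b history now [(2, 36), (3, 7), (5, 91)])
v6: WRITE b=26  (b history now [(2, 36), (3, 7), (5, 91), (6, 26)])
v7: WRITE b=0  (b history now [(2, 36), (3, 7), (5, 91), (6, 26), (7, 0)])
v8: WRITE a=3  (a history now [(1, 25), (4, 0), (8, 3)])
v9: WRITE b=13  (b history now [(2, 36), (3, 7), (5, 91), (6, 26), (7, 0), (9, 13)])
v10: WRITE a=54  (a history now [(1, 25), (4, 0), (8, 3), (10, 54)])
v11: WRITE a=95  (a history now [(1, 25), (4, 0), (8, 3), (10, 54), (11, 95)])
v12: WRITE b=14  (b history now [(2, 36), (3, 7), (5, 91), (6, 26), (7, 0), (9, 13), (12, 14)])
v13: WRITE b=31  (b history now [(2, 36), (3, 7), (5, 91), (6, 26), (7, 0), (9, 13), (12, 14), (13, 31)])
v14: WRITE b=93  (b history now [(2, 36), (3, 7), (5, 91), (6, 26), (7, 0), (9, 13), (12, 14), (13, 31), (14, 93)])
v15: WRITE a=34  (a history now [(1, 25), (4, 0), (8, 3), (10, 54), (11, 95), (15, 34)])
READ b @v11: history=[(2, 36), (3, 7), (5, 91), (6, 26), (7, 0), (9, 13), (12, 14), (13, 31), (14, 93)] -> pick v9 -> 13
v16: WRITE b=96  (b history now [(2, 36), (3, 7), (5, 91), (6, 26), (7, 0), (9, 13), (12, 14), (13, 31), (14, 93), (16, 96)])
v17: WRITE b=74  (b history now [(2, 36), (3, 7), (5, 91), (6, 26), (7, 0), (9, 13), (12, 14), (13, 31), (14, 93), (16, 96), (17, 74)])
READ a @v12: history=[(1, 25), (4, 0), (8, 3), (10, 54), (11, 95), (15, 34)] -> pick v11 -> 95
v18: WRITE a=21  (a history now [(1, 25), (4, 0), (8, 3), (10, 54), (11, 95), (15, 34), (18, 21)])
v19: WRITE a=36  (a history now [(1, 25), (4, 0), (8, 3), (10, 54), (11, 95), (15, 34), (18, 21), (19, 36)])
v20: WRITE b=85  (b history now [(2, 36), (3, 7), (5, 91), (6, 26), (7, 0), (9, 13), (12, 14), (13, 31), (14, 93), (16, 96), (17, 74), (20, 85)])
READ b @v8: history=[(2, 36), (3, 7), (5, 91), (6, 26), (7, 0), (9, 13), (12, 14), (13, 31), (14, 93), (16, 96), (17, 74), (20, 85)] -> pick v7 -> 0
v21: WRITE a=36  (a history now [(1, 25), (4, 0), (8, 3), (10, 54), (11, 95), (15, 34), (18, 21), (19, 36), (21, 36)])
v22: WRITE a=71  (a history now [(1, 25), (4, 0), (8, 3), (10, 54), (11, 95), (15, 34), (18, 21), (19, 36), (21, 36), (22, 71)])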